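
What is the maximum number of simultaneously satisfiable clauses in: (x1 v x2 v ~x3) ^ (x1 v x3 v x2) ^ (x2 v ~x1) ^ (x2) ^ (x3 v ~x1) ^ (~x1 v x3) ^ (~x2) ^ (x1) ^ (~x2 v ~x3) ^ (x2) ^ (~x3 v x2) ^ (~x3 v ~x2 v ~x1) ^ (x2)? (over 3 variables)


Enumerate all 8 truth assignments.
For each, count how many of the 13 clauses are satisfied.
The formula is not fully satisfiable, so the maximum is below 13.
Maximum simultaneously satisfiable clauses = 11.

11


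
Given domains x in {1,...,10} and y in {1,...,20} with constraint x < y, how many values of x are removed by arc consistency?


For the constraint x < y, x needs a supporting value in y's domain.
x can be at most 19 (one less than y's maximum).
Valid x values from domain: 10 out of 10.
Pruned = 10 - 10 = 0.

0


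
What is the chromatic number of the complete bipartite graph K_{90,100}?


K_{90,100} is bipartite by definition: the two parts are independent sets, with every edge crossing between them.
Color all vertices in one part with color 1 and all vertices in the other part with color 2.
Since the graph has at least one edge, one color does not suffice.
Chromatic number = 2.

2


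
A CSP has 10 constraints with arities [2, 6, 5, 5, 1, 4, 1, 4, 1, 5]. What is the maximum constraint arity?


The arities are: 2, 6, 5, 5, 1, 4, 1, 4, 1, 5.
Scan for the maximum value.
Maximum arity = 6.

6


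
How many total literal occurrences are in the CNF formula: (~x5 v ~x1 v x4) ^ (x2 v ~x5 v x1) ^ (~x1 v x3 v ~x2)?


Clause lengths: 3, 3, 3.
Sum = 3 + 3 + 3 = 9.

9


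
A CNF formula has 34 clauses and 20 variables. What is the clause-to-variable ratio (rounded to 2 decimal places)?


Clause-to-variable ratio = clauses / variables.
34 / 20 = 1.7.

1.7


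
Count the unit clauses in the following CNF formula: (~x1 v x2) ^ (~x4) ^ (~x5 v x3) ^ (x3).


A unit clause contains exactly one literal.
Unit clauses found: (~x4), (x3).
Count = 2.

2


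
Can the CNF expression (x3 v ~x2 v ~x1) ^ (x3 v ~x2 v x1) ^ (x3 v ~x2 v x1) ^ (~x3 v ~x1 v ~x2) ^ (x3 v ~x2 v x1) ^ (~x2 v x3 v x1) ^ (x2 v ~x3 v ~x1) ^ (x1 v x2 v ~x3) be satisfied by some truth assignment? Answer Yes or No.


Check all 8 possible truth assignments.
Number of satisfying assignments found: 3.
The formula is satisfiable.

Yes


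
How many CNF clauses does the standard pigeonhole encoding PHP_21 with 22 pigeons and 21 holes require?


The PHP encoding has two parts:
1) At-least-one-hole clauses: 22 (one per pigeon, each with 21 literals).
2) At-most-one-pigeon-per-hole clauses: 21 holes * C(22,2) = 21 * 231 = 4851.
Total clauses = 22 + 4851 = 4873.

4873


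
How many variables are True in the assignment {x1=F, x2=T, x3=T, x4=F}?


The weight is the number of variables assigned True.
True variables: x2, x3.
Weight = 2.

2


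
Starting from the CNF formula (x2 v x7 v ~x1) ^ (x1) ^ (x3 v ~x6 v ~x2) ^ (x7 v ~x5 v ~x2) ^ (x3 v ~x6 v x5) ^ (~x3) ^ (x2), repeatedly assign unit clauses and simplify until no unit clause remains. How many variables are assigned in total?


Unit propagation repeatedly assigns the literal in any unit clause, then simplifies.
Assignments in order: x1 = T, x3 = F, x2 = T, x6 = F.
No further unit clauses remain.
Total variables assigned = 4.

4


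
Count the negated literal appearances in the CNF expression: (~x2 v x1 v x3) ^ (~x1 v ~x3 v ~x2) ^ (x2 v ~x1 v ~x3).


Scan each clause for negated literals.
Clause 1: 1 negative; Clause 2: 3 negative; Clause 3: 2 negative.
Total negative literal occurrences = 6.

6


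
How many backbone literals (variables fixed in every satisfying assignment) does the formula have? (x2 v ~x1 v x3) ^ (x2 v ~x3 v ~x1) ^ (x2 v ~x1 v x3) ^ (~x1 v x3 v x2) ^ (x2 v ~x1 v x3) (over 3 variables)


Find all satisfying assignments: 6 model(s).
Check which variables have the same value in every model.
No variable is fixed across all models.
Backbone size = 0.

0


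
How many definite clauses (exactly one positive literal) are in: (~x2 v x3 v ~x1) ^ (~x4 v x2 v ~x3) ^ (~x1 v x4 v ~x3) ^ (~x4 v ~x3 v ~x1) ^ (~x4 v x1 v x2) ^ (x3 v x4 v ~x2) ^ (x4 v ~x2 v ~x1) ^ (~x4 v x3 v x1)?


A definite clause has exactly one positive literal.
Clause 1: 1 positive -> definite
Clause 2: 1 positive -> definite
Clause 3: 1 positive -> definite
Clause 4: 0 positive -> not definite
Clause 5: 2 positive -> not definite
Clause 6: 2 positive -> not definite
Clause 7: 1 positive -> definite
Clause 8: 2 positive -> not definite
Definite clause count = 4.

4


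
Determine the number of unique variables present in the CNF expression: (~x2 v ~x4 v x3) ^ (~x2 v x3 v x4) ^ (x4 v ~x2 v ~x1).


Identify each distinct variable in the formula.
Variables found: x1, x2, x3, x4.
Total distinct variables = 4.

4


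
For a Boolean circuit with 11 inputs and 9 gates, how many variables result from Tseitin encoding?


The Tseitin transformation introduces one auxiliary variable per gate.
Total variables = inputs + gates = 11 + 9 = 20.

20


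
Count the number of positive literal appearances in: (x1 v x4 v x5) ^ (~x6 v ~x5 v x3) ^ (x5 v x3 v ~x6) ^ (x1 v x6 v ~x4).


Scan each clause for unnegated literals.
Clause 1: 3 positive; Clause 2: 1 positive; Clause 3: 2 positive; Clause 4: 2 positive.
Total positive literal occurrences = 8.

8


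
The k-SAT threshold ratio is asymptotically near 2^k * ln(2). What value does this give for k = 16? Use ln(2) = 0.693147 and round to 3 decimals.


Using the asymptotic formula: threshold ~ 2^k * ln(2).
2^16 = 65536.
65536 * 0.693147 = 45426.082.

45426.082


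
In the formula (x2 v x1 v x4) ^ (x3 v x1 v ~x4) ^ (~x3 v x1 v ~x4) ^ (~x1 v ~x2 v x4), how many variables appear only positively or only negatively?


A pure literal appears in only one polarity across all clauses.
No pure literals found.
Count = 0.

0


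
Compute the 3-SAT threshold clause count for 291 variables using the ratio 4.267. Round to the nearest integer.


The 3-SAT phase transition occurs at approximately 4.267 clauses per variable.
m = 4.267 * 291 = 1241.697.
Rounded to nearest integer: 1242.

1242


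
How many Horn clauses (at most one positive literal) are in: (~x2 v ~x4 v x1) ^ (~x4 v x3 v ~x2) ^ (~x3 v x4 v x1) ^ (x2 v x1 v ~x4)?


A Horn clause has at most one positive literal.
Clause 1: 1 positive lit(s) -> Horn
Clause 2: 1 positive lit(s) -> Horn
Clause 3: 2 positive lit(s) -> not Horn
Clause 4: 2 positive lit(s) -> not Horn
Total Horn clauses = 2.

2


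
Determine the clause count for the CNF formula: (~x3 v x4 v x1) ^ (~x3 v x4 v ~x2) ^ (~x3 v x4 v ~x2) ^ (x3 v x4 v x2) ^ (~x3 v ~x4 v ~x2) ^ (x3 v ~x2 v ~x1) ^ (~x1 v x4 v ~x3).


Each group enclosed in parentheses joined by ^ is one clause.
Counting the conjuncts: 7 clauses.

7


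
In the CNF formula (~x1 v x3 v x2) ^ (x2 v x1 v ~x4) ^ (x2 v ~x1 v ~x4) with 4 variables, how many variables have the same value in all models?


Find all satisfying assignments: 11 model(s).
Check which variables have the same value in every model.
No variable is fixed across all models.
Backbone size = 0.

0


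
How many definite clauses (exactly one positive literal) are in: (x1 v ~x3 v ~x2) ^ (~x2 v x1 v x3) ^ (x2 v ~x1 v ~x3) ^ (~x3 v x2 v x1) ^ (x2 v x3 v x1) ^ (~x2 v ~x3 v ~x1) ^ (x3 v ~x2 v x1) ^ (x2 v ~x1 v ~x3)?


A definite clause has exactly one positive literal.
Clause 1: 1 positive -> definite
Clause 2: 2 positive -> not definite
Clause 3: 1 positive -> definite
Clause 4: 2 positive -> not definite
Clause 5: 3 positive -> not definite
Clause 6: 0 positive -> not definite
Clause 7: 2 positive -> not definite
Clause 8: 1 positive -> definite
Definite clause count = 3.

3


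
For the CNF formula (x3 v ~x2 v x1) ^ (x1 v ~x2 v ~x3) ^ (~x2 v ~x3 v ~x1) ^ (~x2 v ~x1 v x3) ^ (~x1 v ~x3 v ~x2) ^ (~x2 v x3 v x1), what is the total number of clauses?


Each group enclosed in parentheses joined by ^ is one clause.
Counting the conjuncts: 6 clauses.

6


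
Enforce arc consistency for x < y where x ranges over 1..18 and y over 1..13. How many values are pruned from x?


For the constraint x < y, x needs a supporting value in y's domain.
x can be at most 12 (one less than y's maximum).
Valid x values from domain: 12 out of 18.
Pruned = 18 - 12 = 6.

6


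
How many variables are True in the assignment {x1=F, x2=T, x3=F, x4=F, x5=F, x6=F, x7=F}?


The weight is the number of variables assigned True.
True variables: x2.
Weight = 1.

1


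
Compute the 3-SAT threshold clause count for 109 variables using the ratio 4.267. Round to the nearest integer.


The 3-SAT phase transition occurs at approximately 4.267 clauses per variable.
m = 4.267 * 109 = 465.103.
Rounded to nearest integer: 465.

465


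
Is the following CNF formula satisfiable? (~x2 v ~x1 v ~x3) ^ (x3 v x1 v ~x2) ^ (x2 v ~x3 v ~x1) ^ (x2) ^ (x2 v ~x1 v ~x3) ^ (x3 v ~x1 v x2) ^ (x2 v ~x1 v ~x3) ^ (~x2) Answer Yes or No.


Check all 8 possible truth assignments.
Number of satisfying assignments found: 0.
The formula is unsatisfiable.

No


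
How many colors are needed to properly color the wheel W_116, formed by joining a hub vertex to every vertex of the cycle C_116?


W_116 consists of the cycle C_116 together with a hub vertex adjacent to every cycle vertex.
The cycle C_116 needs 2 colors (even cycle -> 2).
The hub is adjacent to every cycle vertex, so it must receive a new color distinct from all of them.
Chromatic number = 2 + 1 = 3.

3


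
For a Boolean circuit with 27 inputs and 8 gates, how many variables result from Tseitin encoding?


The Tseitin transformation introduces one auxiliary variable per gate.
Total variables = inputs + gates = 27 + 8 = 35.

35


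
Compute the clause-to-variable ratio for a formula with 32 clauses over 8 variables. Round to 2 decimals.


Clause-to-variable ratio = clauses / variables.
32 / 8 = 4.0.

4.0


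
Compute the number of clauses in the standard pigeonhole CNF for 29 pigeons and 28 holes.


The PHP encoding has two parts:
1) At-least-one-hole clauses: 29 (one per pigeon, each with 28 literals).
2) At-most-one-pigeon-per-hole clauses: 28 holes * C(29,2) = 28 * 406 = 11368.
Total clauses = 29 + 11368 = 11397.

11397


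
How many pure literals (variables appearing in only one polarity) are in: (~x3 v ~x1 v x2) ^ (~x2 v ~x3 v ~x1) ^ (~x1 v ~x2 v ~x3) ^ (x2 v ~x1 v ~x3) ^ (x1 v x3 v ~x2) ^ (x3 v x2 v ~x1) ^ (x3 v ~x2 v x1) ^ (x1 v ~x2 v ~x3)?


A pure literal appears in only one polarity across all clauses.
No pure literals found.
Count = 0.

0


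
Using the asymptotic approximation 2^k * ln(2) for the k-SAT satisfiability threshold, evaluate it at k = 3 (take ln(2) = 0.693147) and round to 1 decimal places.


Using the asymptotic formula: threshold ~ 2^k * ln(2).
2^3 = 8.
8 * 0.693147 = 5.5.

5.5


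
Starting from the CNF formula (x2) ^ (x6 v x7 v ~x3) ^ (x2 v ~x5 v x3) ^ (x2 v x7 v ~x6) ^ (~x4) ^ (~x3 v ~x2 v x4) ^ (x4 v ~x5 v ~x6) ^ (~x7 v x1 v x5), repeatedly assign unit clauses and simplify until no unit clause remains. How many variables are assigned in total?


Unit propagation repeatedly assigns the literal in any unit clause, then simplifies.
Assignments in order: x2 = T, x4 = F, x3 = F.
No further unit clauses remain.
Total variables assigned = 3.

3


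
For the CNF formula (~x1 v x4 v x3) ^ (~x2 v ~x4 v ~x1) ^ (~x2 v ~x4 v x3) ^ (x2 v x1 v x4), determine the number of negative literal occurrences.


Scan each clause for negated literals.
Clause 1: 1 negative; Clause 2: 3 negative; Clause 3: 2 negative; Clause 4: 0 negative.
Total negative literal occurrences = 6.

6


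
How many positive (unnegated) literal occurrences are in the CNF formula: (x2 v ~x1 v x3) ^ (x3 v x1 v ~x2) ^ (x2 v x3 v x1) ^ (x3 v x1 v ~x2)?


Scan each clause for unnegated literals.
Clause 1: 2 positive; Clause 2: 2 positive; Clause 3: 3 positive; Clause 4: 2 positive.
Total positive literal occurrences = 9.

9


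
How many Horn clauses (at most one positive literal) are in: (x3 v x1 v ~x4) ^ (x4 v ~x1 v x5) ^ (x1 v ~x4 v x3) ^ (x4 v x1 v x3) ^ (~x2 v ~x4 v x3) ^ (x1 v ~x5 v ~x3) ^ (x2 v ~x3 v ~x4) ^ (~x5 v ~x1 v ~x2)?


A Horn clause has at most one positive literal.
Clause 1: 2 positive lit(s) -> not Horn
Clause 2: 2 positive lit(s) -> not Horn
Clause 3: 2 positive lit(s) -> not Horn
Clause 4: 3 positive lit(s) -> not Horn
Clause 5: 1 positive lit(s) -> Horn
Clause 6: 1 positive lit(s) -> Horn
Clause 7: 1 positive lit(s) -> Horn
Clause 8: 0 positive lit(s) -> Horn
Total Horn clauses = 4.

4


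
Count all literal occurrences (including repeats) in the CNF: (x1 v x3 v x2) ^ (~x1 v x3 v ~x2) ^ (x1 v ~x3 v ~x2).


Clause lengths: 3, 3, 3.
Sum = 3 + 3 + 3 = 9.

9


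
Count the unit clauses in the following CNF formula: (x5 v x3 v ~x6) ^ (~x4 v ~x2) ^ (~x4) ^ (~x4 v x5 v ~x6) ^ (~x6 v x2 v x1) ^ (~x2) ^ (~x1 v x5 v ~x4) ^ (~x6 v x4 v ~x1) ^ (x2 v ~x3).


A unit clause contains exactly one literal.
Unit clauses found: (~x4), (~x2).
Count = 2.

2


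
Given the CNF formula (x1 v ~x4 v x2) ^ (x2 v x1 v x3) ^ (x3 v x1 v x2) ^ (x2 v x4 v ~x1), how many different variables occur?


Identify each distinct variable in the formula.
Variables found: x1, x2, x3, x4.
Total distinct variables = 4.

4


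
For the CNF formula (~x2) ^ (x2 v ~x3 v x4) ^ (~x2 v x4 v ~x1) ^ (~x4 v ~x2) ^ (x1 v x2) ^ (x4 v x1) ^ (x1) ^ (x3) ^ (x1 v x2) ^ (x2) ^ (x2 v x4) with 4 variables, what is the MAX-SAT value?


Enumerate all 16 truth assignments.
For each, count how many of the 11 clauses are satisfied.
The formula is not fully satisfiable, so the maximum is below 11.
Maximum simultaneously satisfiable clauses = 10.

10


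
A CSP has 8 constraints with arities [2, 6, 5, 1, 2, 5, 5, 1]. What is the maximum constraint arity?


The arities are: 2, 6, 5, 1, 2, 5, 5, 1.
Scan for the maximum value.
Maximum arity = 6.

6


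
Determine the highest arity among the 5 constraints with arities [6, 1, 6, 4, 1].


The arities are: 6, 1, 6, 4, 1.
Scan for the maximum value.
Maximum arity = 6.

6


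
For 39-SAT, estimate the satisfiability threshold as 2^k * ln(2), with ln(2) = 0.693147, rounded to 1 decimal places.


Using the asymptotic formula: threshold ~ 2^k * ln(2).
2^39 = 549755813888.
549755813888 * 0.693147 = 381061593129.0.

381061593129.0


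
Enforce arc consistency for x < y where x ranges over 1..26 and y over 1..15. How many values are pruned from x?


For the constraint x < y, x needs a supporting value in y's domain.
x can be at most 14 (one less than y's maximum).
Valid x values from domain: 14 out of 26.
Pruned = 26 - 14 = 12.

12


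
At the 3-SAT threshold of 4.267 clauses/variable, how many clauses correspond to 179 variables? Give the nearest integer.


The 3-SAT phase transition occurs at approximately 4.267 clauses per variable.
m = 4.267 * 179 = 763.793.
Rounded to nearest integer: 764.

764


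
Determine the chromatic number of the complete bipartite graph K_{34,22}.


K_{34,22} is bipartite by definition: the two parts are independent sets, with every edge crossing between them.
Color all vertices in one part with color 1 and all vertices in the other part with color 2.
Since the graph has at least one edge, one color does not suffice.
Chromatic number = 2.

2


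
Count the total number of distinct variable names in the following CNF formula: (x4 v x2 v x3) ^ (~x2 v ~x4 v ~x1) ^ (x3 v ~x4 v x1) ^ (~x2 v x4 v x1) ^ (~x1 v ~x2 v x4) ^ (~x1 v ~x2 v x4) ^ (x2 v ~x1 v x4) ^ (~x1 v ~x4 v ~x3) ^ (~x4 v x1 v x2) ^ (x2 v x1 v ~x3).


Identify each distinct variable in the formula.
Variables found: x1, x2, x3, x4.
Total distinct variables = 4.

4


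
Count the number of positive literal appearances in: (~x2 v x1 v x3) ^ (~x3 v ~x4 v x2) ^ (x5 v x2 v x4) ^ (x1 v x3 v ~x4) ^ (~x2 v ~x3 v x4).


Scan each clause for unnegated literals.
Clause 1: 2 positive; Clause 2: 1 positive; Clause 3: 3 positive; Clause 4: 2 positive; Clause 5: 1 positive.
Total positive literal occurrences = 9.

9


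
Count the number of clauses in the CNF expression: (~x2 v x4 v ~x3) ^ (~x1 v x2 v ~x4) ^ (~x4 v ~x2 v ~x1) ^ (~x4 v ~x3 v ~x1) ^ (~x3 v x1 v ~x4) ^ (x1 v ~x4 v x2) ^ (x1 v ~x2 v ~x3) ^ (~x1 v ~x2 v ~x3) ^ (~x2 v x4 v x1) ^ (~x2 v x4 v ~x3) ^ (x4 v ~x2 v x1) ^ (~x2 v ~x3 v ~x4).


Each group enclosed in parentheses joined by ^ is one clause.
Counting the conjuncts: 12 clauses.

12


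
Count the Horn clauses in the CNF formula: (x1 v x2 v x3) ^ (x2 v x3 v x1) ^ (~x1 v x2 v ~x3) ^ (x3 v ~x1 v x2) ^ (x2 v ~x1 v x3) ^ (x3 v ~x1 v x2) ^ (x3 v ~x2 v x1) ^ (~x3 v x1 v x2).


A Horn clause has at most one positive literal.
Clause 1: 3 positive lit(s) -> not Horn
Clause 2: 3 positive lit(s) -> not Horn
Clause 3: 1 positive lit(s) -> Horn
Clause 4: 2 positive lit(s) -> not Horn
Clause 5: 2 positive lit(s) -> not Horn
Clause 6: 2 positive lit(s) -> not Horn
Clause 7: 2 positive lit(s) -> not Horn
Clause 8: 2 positive lit(s) -> not Horn
Total Horn clauses = 1.

1


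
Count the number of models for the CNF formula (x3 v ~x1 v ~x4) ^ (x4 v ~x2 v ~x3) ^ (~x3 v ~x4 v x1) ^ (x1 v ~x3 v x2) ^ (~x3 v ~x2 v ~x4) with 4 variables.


Enumerate all 16 truth assignments over 4 variables.
Test each against every clause.
Satisfying assignments found: 8.

8


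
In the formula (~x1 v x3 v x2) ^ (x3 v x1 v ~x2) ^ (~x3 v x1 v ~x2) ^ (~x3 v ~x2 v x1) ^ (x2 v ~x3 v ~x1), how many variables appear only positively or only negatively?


A pure literal appears in only one polarity across all clauses.
No pure literals found.
Count = 0.

0


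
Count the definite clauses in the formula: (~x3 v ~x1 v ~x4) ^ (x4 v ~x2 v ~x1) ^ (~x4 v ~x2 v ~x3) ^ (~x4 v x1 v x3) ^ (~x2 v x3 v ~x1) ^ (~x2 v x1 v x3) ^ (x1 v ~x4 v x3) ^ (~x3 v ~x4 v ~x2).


A definite clause has exactly one positive literal.
Clause 1: 0 positive -> not definite
Clause 2: 1 positive -> definite
Clause 3: 0 positive -> not definite
Clause 4: 2 positive -> not definite
Clause 5: 1 positive -> definite
Clause 6: 2 positive -> not definite
Clause 7: 2 positive -> not definite
Clause 8: 0 positive -> not definite
Definite clause count = 2.

2


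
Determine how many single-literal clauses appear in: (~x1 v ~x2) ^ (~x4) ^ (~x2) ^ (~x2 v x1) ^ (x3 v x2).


A unit clause contains exactly one literal.
Unit clauses found: (~x4), (~x2).
Count = 2.

2


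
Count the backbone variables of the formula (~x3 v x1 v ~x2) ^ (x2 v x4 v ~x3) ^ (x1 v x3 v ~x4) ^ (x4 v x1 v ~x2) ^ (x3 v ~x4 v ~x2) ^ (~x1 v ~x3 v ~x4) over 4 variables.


Find all satisfying assignments: 6 model(s).
Check which variables have the same value in every model.
No variable is fixed across all models.
Backbone size = 0.

0


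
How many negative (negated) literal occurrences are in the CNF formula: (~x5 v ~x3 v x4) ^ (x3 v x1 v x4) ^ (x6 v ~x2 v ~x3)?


Scan each clause for negated literals.
Clause 1: 2 negative; Clause 2: 0 negative; Clause 3: 2 negative.
Total negative literal occurrences = 4.

4


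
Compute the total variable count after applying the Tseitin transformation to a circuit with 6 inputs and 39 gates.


The Tseitin transformation introduces one auxiliary variable per gate.
Total variables = inputs + gates = 6 + 39 = 45.

45


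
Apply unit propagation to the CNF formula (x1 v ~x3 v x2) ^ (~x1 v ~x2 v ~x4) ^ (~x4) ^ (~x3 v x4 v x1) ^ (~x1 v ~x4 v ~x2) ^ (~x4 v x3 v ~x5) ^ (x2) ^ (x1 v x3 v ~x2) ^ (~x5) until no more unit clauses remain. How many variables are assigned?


Unit propagation repeatedly assigns the literal in any unit clause, then simplifies.
Assignments in order: x4 = F, x2 = T, x5 = F.
No further unit clauses remain.
Total variables assigned = 3.

3


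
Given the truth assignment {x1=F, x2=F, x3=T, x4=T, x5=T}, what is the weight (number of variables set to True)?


The weight is the number of variables assigned True.
True variables: x3, x4, x5.
Weight = 3.

3


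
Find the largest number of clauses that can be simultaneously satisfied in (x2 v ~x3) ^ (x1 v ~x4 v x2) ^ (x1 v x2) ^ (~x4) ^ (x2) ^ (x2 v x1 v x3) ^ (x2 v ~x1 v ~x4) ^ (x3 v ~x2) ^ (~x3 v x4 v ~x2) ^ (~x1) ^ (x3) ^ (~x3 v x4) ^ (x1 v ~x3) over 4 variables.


Enumerate all 16 truth assignments.
For each, count how many of the 13 clauses are satisfied.
The formula is not fully satisfiable, so the maximum is below 13.
Maximum simultaneously satisfiable clauses = 11.

11


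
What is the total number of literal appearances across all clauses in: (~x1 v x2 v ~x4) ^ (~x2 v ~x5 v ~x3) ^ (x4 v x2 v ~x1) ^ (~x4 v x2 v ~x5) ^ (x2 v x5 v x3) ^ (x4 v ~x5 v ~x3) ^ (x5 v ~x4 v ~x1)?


Clause lengths: 3, 3, 3, 3, 3, 3, 3.
Sum = 3 + 3 + 3 + 3 + 3 + 3 + 3 = 21.

21


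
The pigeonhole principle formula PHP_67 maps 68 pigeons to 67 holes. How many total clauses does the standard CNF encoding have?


The PHP encoding has two parts:
1) At-least-one-hole clauses: 68 (one per pigeon, each with 67 literals).
2) At-most-one-pigeon-per-hole clauses: 67 holes * C(68,2) = 67 * 2278 = 152626.
Total clauses = 68 + 152626 = 152694.

152694


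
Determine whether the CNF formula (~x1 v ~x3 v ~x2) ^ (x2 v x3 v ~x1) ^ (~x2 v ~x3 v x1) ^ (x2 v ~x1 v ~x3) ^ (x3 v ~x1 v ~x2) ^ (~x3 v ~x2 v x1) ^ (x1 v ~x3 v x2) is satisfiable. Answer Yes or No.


Check all 8 possible truth assignments.
Number of satisfying assignments found: 2.
The formula is satisfiable.

Yes


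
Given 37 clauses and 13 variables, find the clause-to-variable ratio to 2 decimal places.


Clause-to-variable ratio = clauses / variables.
37 / 13 = 2.85.

2.85


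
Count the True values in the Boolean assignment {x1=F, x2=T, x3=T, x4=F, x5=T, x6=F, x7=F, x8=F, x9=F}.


The weight is the number of variables assigned True.
True variables: x2, x3, x5.
Weight = 3.

3


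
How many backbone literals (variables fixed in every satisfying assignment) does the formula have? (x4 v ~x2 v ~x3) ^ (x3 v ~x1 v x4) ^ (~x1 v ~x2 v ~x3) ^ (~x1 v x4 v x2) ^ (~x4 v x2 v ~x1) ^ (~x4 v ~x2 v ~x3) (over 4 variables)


Find all satisfying assignments: 7 model(s).
Check which variables have the same value in every model.
No variable is fixed across all models.
Backbone size = 0.

0


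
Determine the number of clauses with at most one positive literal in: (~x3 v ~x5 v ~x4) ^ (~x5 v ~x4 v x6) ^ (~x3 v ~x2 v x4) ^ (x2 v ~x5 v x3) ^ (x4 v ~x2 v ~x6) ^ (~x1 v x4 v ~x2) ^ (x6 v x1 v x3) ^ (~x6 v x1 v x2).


A Horn clause has at most one positive literal.
Clause 1: 0 positive lit(s) -> Horn
Clause 2: 1 positive lit(s) -> Horn
Clause 3: 1 positive lit(s) -> Horn
Clause 4: 2 positive lit(s) -> not Horn
Clause 5: 1 positive lit(s) -> Horn
Clause 6: 1 positive lit(s) -> Horn
Clause 7: 3 positive lit(s) -> not Horn
Clause 8: 2 positive lit(s) -> not Horn
Total Horn clauses = 5.

5


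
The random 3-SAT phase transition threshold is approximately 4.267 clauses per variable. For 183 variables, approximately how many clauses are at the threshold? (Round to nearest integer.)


The 3-SAT phase transition occurs at approximately 4.267 clauses per variable.
m = 4.267 * 183 = 780.861.
Rounded to nearest integer: 781.

781


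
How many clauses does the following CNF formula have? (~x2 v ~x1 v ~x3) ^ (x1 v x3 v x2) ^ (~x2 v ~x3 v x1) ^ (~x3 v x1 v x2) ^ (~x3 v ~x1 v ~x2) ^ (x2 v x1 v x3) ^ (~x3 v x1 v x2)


Each group enclosed in parentheses joined by ^ is one clause.
Counting the conjuncts: 7 clauses.

7


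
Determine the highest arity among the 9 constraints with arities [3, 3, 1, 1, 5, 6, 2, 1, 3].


The arities are: 3, 3, 1, 1, 5, 6, 2, 1, 3.
Scan for the maximum value.
Maximum arity = 6.

6


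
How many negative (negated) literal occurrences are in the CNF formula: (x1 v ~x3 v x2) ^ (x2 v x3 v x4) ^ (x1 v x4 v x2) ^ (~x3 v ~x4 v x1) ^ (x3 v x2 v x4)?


Scan each clause for negated literals.
Clause 1: 1 negative; Clause 2: 0 negative; Clause 3: 0 negative; Clause 4: 2 negative; Clause 5: 0 negative.
Total negative literal occurrences = 3.

3


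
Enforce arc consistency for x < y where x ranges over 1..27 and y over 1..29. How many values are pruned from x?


For the constraint x < y, x needs a supporting value in y's domain.
x can be at most 28 (one less than y's maximum).
Valid x values from domain: 27 out of 27.
Pruned = 27 - 27 = 0.

0


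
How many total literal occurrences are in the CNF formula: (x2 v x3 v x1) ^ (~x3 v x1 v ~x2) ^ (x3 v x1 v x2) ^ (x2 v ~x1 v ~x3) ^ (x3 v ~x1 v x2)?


Clause lengths: 3, 3, 3, 3, 3.
Sum = 3 + 3 + 3 + 3 + 3 = 15.

15


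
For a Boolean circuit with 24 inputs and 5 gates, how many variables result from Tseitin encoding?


The Tseitin transformation introduces one auxiliary variable per gate.
Total variables = inputs + gates = 24 + 5 = 29.

29


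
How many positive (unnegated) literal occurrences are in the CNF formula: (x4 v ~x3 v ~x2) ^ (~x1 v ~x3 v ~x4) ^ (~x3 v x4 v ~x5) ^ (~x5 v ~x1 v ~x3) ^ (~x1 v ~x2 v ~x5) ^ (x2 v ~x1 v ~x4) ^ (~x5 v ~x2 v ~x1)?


Scan each clause for unnegated literals.
Clause 1: 1 positive; Clause 2: 0 positive; Clause 3: 1 positive; Clause 4: 0 positive; Clause 5: 0 positive; Clause 6: 1 positive; Clause 7: 0 positive.
Total positive literal occurrences = 3.

3


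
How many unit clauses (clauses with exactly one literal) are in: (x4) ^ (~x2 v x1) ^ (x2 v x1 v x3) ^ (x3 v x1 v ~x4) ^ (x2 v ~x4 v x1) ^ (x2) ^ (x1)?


A unit clause contains exactly one literal.
Unit clauses found: (x4), (x2), (x1).
Count = 3.

3


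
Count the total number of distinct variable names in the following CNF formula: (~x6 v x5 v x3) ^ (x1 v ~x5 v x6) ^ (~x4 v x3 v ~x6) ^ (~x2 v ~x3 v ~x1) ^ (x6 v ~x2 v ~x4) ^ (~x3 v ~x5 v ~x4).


Identify each distinct variable in the formula.
Variables found: x1, x2, x3, x4, x5, x6.
Total distinct variables = 6.

6


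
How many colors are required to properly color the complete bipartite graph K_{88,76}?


K_{88,76} is bipartite by definition: the two parts are independent sets, with every edge crossing between them.
Color all vertices in one part with color 1 and all vertices in the other part with color 2.
Since the graph has at least one edge, one color does not suffice.
Chromatic number = 2.

2


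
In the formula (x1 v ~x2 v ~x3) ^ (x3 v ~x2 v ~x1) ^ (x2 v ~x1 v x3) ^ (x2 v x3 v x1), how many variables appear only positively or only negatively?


A pure literal appears in only one polarity across all clauses.
No pure literals found.
Count = 0.

0


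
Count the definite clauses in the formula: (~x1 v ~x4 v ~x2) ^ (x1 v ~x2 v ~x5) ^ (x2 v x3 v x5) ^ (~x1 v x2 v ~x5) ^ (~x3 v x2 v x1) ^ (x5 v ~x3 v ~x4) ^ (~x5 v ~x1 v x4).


A definite clause has exactly one positive literal.
Clause 1: 0 positive -> not definite
Clause 2: 1 positive -> definite
Clause 3: 3 positive -> not definite
Clause 4: 1 positive -> definite
Clause 5: 2 positive -> not definite
Clause 6: 1 positive -> definite
Clause 7: 1 positive -> definite
Definite clause count = 4.

4


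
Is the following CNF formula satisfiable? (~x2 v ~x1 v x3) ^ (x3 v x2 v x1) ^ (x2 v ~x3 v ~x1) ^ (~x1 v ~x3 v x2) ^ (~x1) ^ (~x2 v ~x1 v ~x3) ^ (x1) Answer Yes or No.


Check all 8 possible truth assignments.
Number of satisfying assignments found: 0.
The formula is unsatisfiable.

No


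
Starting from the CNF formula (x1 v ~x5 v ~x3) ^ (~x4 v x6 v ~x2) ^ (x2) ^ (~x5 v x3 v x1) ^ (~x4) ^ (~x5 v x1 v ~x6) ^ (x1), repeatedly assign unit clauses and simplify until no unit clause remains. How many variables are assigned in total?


Unit propagation repeatedly assigns the literal in any unit clause, then simplifies.
Assignments in order: x2 = T, x4 = F, x1 = T.
No further unit clauses remain.
Total variables assigned = 3.

3


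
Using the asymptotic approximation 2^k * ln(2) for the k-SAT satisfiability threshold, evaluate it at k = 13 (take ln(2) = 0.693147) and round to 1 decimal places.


Using the asymptotic formula: threshold ~ 2^k * ln(2).
2^13 = 8192.
8192 * 0.693147 = 5678.3.

5678.3


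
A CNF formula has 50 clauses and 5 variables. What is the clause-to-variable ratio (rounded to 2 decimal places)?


Clause-to-variable ratio = clauses / variables.
50 / 5 = 10.0.

10.0


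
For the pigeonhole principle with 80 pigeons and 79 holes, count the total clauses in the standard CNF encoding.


The PHP encoding has two parts:
1) At-least-one-hole clauses: 80 (one per pigeon, each with 79 literals).
2) At-most-one-pigeon-per-hole clauses: 79 holes * C(80,2) = 79 * 3160 = 249640.
Total clauses = 80 + 249640 = 249720.

249720


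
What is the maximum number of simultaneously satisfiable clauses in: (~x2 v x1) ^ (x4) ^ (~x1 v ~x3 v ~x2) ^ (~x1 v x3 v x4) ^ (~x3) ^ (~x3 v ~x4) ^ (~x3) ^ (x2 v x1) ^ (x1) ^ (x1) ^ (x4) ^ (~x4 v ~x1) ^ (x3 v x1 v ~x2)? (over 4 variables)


Enumerate all 16 truth assignments.
For each, count how many of the 13 clauses are satisfied.
The formula is not fully satisfiable, so the maximum is below 13.
Maximum simultaneously satisfiable clauses = 12.

12


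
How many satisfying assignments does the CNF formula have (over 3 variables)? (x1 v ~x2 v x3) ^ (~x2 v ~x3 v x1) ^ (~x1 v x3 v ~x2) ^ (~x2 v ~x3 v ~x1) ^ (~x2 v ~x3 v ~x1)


Enumerate all 8 truth assignments over 3 variables.
Test each against every clause.
Satisfying assignments found: 4.

4


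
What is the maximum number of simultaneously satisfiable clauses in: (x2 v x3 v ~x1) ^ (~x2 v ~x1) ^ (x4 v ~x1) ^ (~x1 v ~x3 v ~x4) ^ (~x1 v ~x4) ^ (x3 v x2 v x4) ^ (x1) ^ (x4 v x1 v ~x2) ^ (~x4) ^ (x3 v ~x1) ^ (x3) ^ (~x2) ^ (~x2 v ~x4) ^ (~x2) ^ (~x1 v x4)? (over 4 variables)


Enumerate all 16 truth assignments.
For each, count how many of the 15 clauses are satisfied.
The formula is not fully satisfiable, so the maximum is below 15.
Maximum simultaneously satisfiable clauses = 14.

14


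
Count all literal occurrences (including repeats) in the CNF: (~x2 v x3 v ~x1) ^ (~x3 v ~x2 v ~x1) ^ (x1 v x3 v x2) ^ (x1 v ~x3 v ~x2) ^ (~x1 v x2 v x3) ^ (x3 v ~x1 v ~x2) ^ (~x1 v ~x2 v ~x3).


Clause lengths: 3, 3, 3, 3, 3, 3, 3.
Sum = 3 + 3 + 3 + 3 + 3 + 3 + 3 = 21.

21


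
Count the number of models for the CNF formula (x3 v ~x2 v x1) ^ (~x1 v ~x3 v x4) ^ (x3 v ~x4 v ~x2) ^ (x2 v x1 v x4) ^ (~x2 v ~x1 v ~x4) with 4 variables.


Enumerate all 16 truth assignments over 4 variables.
Test each against every clause.
Satisfying assignments found: 8.

8


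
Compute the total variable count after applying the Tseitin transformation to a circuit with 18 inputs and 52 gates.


The Tseitin transformation introduces one auxiliary variable per gate.
Total variables = inputs + gates = 18 + 52 = 70.

70


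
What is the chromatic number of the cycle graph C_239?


An odd cycle cannot be 2-colored: alternating two colors around the cycle returns to the start with a conflict.
Since 239 is odd, three colors are required (and three suffice).
Chromatic number = 3.

3


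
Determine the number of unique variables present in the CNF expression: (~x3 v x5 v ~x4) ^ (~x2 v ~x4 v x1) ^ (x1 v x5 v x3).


Identify each distinct variable in the formula.
Variables found: x1, x2, x3, x4, x5.
Total distinct variables = 5.

5


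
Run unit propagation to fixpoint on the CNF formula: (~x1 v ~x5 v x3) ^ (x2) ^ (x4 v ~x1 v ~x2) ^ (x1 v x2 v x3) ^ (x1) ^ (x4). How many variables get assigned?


Unit propagation repeatedly assigns the literal in any unit clause, then simplifies.
Assignments in order: x2 = T, x1 = T, x4 = T.
No further unit clauses remain.
Total variables assigned = 3.

3


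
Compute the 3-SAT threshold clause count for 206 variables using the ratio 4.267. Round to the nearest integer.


The 3-SAT phase transition occurs at approximately 4.267 clauses per variable.
m = 4.267 * 206 = 879.002.
Rounded to nearest integer: 879.

879


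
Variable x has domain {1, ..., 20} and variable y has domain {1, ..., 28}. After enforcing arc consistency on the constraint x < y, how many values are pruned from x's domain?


For the constraint x < y, x needs a supporting value in y's domain.
x can be at most 27 (one less than y's maximum).
Valid x values from domain: 20 out of 20.
Pruned = 20 - 20 = 0.

0


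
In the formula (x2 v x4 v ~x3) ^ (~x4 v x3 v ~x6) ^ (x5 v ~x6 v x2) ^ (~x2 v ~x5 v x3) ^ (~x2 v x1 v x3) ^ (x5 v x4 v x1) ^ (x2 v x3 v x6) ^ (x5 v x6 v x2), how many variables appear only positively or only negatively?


A pure literal appears in only one polarity across all clauses.
Pure literals: x1 (positive only).
Count = 1.

1


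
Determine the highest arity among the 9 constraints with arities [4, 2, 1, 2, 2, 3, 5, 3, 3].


The arities are: 4, 2, 1, 2, 2, 3, 5, 3, 3.
Scan for the maximum value.
Maximum arity = 5.

5


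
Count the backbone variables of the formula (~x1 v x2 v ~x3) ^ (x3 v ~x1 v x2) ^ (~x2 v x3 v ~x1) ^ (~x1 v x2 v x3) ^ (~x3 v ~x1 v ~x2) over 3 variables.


Find all satisfying assignments: 4 model(s).
Check which variables have the same value in every model.
Fixed variables: x1=F.
Backbone size = 1.

1


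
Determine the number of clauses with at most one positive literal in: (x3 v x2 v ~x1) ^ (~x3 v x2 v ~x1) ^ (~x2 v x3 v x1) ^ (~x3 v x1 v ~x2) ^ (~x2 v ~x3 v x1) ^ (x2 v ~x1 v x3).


A Horn clause has at most one positive literal.
Clause 1: 2 positive lit(s) -> not Horn
Clause 2: 1 positive lit(s) -> Horn
Clause 3: 2 positive lit(s) -> not Horn
Clause 4: 1 positive lit(s) -> Horn
Clause 5: 1 positive lit(s) -> Horn
Clause 6: 2 positive lit(s) -> not Horn
Total Horn clauses = 3.

3


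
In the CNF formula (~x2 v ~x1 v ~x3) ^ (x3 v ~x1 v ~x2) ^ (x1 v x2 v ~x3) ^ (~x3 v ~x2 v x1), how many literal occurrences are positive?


Scan each clause for unnegated literals.
Clause 1: 0 positive; Clause 2: 1 positive; Clause 3: 2 positive; Clause 4: 1 positive.
Total positive literal occurrences = 4.

4


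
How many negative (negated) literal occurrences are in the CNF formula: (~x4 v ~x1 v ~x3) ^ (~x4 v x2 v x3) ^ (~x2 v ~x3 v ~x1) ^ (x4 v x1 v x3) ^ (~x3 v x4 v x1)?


Scan each clause for negated literals.
Clause 1: 3 negative; Clause 2: 1 negative; Clause 3: 3 negative; Clause 4: 0 negative; Clause 5: 1 negative.
Total negative literal occurrences = 8.

8


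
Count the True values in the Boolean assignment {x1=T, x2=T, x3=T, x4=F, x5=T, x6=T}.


The weight is the number of variables assigned True.
True variables: x1, x2, x3, x5, x6.
Weight = 5.

5


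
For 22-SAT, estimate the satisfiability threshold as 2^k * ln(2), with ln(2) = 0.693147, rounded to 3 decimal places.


Using the asymptotic formula: threshold ~ 2^k * ln(2).
2^22 = 4194304.
4194304 * 0.693147 = 2907269.235.

2907269.235


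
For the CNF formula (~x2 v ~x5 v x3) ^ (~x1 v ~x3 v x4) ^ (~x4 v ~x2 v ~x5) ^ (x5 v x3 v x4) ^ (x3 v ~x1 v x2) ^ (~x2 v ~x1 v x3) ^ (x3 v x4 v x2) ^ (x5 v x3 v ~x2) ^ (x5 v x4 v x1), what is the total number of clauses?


Each group enclosed in parentheses joined by ^ is one clause.
Counting the conjuncts: 9 clauses.

9


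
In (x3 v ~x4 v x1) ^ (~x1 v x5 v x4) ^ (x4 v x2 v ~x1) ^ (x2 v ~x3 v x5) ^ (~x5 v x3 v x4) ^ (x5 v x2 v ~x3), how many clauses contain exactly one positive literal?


A definite clause has exactly one positive literal.
Clause 1: 2 positive -> not definite
Clause 2: 2 positive -> not definite
Clause 3: 2 positive -> not definite
Clause 4: 2 positive -> not definite
Clause 5: 2 positive -> not definite
Clause 6: 2 positive -> not definite
Definite clause count = 0.

0


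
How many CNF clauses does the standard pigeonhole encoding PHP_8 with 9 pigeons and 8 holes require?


The PHP encoding has two parts:
1) At-least-one-hole clauses: 9 (one per pigeon, each with 8 literals).
2) At-most-one-pigeon-per-hole clauses: 8 holes * C(9,2) = 8 * 36 = 288.
Total clauses = 9 + 288 = 297.

297


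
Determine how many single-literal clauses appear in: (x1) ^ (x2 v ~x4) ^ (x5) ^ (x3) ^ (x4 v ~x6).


A unit clause contains exactly one literal.
Unit clauses found: (x1), (x5), (x3).
Count = 3.

3


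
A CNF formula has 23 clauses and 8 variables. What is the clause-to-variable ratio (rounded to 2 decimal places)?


Clause-to-variable ratio = clauses / variables.
23 / 8 = 2.88.

2.88


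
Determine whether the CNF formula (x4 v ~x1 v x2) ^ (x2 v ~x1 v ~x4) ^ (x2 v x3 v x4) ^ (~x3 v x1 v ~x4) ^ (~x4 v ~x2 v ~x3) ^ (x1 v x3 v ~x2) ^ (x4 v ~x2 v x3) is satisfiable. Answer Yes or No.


Check all 16 possible truth assignments.
Number of satisfying assignments found: 5.
The formula is satisfiable.

Yes


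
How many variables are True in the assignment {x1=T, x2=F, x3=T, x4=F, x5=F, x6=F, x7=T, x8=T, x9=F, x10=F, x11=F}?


The weight is the number of variables assigned True.
True variables: x1, x3, x7, x8.
Weight = 4.

4


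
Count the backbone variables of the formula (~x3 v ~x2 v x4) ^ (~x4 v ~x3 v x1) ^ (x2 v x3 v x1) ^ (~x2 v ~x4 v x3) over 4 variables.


Find all satisfying assignments: 8 model(s).
Check which variables have the same value in every model.
No variable is fixed across all models.
Backbone size = 0.

0


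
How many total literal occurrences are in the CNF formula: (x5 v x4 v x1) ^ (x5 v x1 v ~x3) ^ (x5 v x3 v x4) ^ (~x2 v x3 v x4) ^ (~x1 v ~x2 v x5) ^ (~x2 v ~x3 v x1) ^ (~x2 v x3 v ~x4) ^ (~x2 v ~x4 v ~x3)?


Clause lengths: 3, 3, 3, 3, 3, 3, 3, 3.
Sum = 3 + 3 + 3 + 3 + 3 + 3 + 3 + 3 = 24.

24


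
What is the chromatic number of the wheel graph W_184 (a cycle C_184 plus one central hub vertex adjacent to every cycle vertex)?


W_184 consists of the cycle C_184 together with a hub vertex adjacent to every cycle vertex.
The cycle C_184 needs 2 colors (even cycle -> 2).
The hub is adjacent to every cycle vertex, so it must receive a new color distinct from all of them.
Chromatic number = 2 + 1 = 3.

3


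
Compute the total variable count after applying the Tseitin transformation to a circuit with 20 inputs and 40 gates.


The Tseitin transformation introduces one auxiliary variable per gate.
Total variables = inputs + gates = 20 + 40 = 60.

60


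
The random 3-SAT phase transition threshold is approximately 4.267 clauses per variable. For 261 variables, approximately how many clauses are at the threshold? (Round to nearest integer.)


The 3-SAT phase transition occurs at approximately 4.267 clauses per variable.
m = 4.267 * 261 = 1113.687.
Rounded to nearest integer: 1114.

1114


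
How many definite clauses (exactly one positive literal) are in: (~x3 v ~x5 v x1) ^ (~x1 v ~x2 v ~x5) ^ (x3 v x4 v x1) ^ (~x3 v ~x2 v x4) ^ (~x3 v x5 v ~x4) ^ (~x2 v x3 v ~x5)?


A definite clause has exactly one positive literal.
Clause 1: 1 positive -> definite
Clause 2: 0 positive -> not definite
Clause 3: 3 positive -> not definite
Clause 4: 1 positive -> definite
Clause 5: 1 positive -> definite
Clause 6: 1 positive -> definite
Definite clause count = 4.

4


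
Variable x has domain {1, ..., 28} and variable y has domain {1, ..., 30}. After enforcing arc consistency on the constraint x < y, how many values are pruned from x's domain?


For the constraint x < y, x needs a supporting value in y's domain.
x can be at most 29 (one less than y's maximum).
Valid x values from domain: 28 out of 28.
Pruned = 28 - 28 = 0.

0


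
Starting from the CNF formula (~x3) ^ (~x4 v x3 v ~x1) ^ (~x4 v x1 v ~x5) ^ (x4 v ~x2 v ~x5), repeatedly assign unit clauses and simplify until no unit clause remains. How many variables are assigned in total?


Unit propagation repeatedly assigns the literal in any unit clause, then simplifies.
Assignments in order: x3 = F.
No further unit clauses remain.
Total variables assigned = 1.

1


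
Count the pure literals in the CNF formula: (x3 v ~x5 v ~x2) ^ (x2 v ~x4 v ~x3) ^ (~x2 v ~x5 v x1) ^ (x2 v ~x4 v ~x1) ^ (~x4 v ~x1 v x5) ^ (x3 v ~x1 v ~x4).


A pure literal appears in only one polarity across all clauses.
Pure literals: x4 (negative only).
Count = 1.

1
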